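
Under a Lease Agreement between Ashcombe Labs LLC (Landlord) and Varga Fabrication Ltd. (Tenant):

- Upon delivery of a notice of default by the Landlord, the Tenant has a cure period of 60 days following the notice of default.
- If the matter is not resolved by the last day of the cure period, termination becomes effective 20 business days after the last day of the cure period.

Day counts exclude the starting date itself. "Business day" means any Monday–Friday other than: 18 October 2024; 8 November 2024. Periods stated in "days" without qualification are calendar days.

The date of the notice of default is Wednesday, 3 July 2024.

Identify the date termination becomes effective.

27 September 2024

The last day of the cure period: 60 calendar days after 3 July 2024 is 1 September 2024.
From Sunday, 1 September 2024, 20 business days (Sep 2, Sep 3, Sep 4, Sep 5, …, Sep 25, Sep 26, Sep 27, skipping weekends) brings us to Friday, 27 September 2024, which is the date termination becomes effective.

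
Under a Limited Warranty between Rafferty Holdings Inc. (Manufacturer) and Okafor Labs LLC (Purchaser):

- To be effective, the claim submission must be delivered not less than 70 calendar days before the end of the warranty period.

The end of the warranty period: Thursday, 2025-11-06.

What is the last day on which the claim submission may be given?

2025-08-28

Counting back 70 calendar days from 2025-11-06 gives 2025-08-28.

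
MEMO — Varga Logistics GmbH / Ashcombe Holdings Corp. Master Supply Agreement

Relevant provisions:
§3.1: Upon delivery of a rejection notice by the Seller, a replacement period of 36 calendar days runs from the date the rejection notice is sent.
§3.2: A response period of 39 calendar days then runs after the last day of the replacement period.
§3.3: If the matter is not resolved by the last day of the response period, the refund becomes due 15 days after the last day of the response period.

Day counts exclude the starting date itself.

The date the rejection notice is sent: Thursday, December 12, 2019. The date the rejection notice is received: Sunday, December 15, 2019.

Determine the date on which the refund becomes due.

The last day of the replacement period: December 12, 2019 + 36 days = January 17, 2020.
Adding 39 calendar days to January 17, 2020 gives February 25, 2020, which is the last day of the response period.
Adding 15 calendar days to February 25, 2020 gives March 11, 2020, which is the date on which the refund becomes due.

March 11, 2020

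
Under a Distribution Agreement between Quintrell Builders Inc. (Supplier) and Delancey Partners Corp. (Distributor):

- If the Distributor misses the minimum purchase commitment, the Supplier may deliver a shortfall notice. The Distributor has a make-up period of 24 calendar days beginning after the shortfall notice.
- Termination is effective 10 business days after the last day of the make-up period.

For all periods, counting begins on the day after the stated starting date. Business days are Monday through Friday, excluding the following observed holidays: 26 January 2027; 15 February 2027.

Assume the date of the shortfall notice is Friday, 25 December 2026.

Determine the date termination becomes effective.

The last day of the make-up period: 25 December 2026 + 24 days = 18 January 2027.
The date termination becomes effective: 10 business days after Monday, 18 January 2027, skipping weekends and the listed holiday on Jan 26 — Jan 19, Jan 20, Jan 21, Jan 22, Jan 25, Jan 27, Jan 28, Jan 29, Feb 1, Feb 2 — lands on Tuesday, 2 February 2027.

2 February 2027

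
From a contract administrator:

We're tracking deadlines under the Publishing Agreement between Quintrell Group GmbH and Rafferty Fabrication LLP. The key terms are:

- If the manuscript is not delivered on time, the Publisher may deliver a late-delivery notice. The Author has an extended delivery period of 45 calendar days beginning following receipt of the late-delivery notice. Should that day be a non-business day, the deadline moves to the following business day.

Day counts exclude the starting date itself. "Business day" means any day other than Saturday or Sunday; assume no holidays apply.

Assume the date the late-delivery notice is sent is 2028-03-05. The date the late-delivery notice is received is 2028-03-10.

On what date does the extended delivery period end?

2028-04-24

The last day of the extended delivery period: 2028-03-10 + 45 days = 2028-04-24. 2028-04-24 is a Monday, so no roll-forward applies.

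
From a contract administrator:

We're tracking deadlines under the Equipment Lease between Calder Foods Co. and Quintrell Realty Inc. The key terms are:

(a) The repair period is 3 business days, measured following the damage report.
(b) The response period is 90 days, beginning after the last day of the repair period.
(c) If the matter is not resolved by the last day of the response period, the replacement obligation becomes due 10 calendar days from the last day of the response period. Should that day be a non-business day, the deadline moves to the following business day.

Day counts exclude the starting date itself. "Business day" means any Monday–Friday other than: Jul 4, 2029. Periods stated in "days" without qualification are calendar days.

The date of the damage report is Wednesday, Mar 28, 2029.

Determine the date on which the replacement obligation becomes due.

Jul 11, 2029

From Wednesday, Mar 28, 2029, 3 business days (Mar 29, Mar 30, Apr 2, skipping weekends) brings us to Monday, Apr 2, 2029, which is the last day of the repair period.
The last day of the response period: Apr 2, 2029 + 90 days = Jul 1, 2029.
Adding 10 calendar days to Jul 1, 2029 gives Jul 11, 2029, which is the date on which the replacement obligation becomes due. Jul 11, 2029 is a Wednesday and is not a listed holiday, so no roll-forward applies.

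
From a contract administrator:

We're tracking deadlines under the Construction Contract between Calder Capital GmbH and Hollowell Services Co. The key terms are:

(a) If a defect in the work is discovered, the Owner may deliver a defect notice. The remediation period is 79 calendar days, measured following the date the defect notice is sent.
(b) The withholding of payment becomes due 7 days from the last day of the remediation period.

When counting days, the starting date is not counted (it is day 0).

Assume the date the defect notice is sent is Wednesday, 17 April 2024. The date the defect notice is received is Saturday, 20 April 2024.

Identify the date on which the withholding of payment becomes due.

The last day of the remediation period: 79 calendar days after 17 April 2024 is 5 July 2024.
The date on which the withholding of payment becomes due: 5 July 2024 + 7 days = 12 July 2024.

12 July 2024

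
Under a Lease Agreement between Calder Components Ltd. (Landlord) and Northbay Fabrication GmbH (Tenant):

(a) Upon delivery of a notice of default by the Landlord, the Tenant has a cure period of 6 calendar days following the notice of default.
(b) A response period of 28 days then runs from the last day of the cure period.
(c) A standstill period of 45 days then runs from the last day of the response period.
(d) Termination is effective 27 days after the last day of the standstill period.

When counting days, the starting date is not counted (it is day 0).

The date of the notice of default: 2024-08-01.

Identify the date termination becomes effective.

Adding 6 calendar days to 2024-08-01 gives 2024-08-07, which is the last day of the cure period.
The last day of the response period: 28 calendar days after 2024-08-07 is 2024-09-04.
The last day of the standstill period: 2024-09-04 + 45 days = 2024-10-19.
Adding 27 calendar days to 2024-10-19 gives 2024-11-15, which is the date termination becomes effective.

2024-11-15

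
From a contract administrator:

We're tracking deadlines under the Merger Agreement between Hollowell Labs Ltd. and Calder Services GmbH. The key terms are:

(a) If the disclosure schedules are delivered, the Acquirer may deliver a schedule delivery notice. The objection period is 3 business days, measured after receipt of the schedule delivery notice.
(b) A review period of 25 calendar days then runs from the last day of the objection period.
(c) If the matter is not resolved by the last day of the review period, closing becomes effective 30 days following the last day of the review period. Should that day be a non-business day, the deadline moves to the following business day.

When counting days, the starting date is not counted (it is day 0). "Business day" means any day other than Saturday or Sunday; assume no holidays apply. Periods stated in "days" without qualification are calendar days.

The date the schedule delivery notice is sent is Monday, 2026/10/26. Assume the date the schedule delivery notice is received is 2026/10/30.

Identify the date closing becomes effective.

2026/12/29

From Friday, 2026/10/30, 3 business days (Nov 2, Nov 3, Nov 4, skipping weekends) brings us to Wednesday, 2026/11/04, which is the last day of the objection period.
The last day of the review period: 25 calendar days after 2026/11/04 is 2026/11/29.
The date closing becomes effective: 2026/11/29 + 30 days = 2026/12/29. 2026/12/29 is a Tuesday, so no roll-forward applies.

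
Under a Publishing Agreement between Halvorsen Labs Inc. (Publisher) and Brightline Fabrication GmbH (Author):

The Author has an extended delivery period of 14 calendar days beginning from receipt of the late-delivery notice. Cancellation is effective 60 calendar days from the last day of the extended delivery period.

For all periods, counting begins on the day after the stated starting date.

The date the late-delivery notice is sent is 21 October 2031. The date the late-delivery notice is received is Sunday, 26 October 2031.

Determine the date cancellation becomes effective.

8 January 2032

The last day of the extended delivery period: 26 October 2031 + 14 days = 9 November 2031.
Adding 60 calendar days to 9 November 2031 gives 8 January 2032, which is the date cancellation becomes effective.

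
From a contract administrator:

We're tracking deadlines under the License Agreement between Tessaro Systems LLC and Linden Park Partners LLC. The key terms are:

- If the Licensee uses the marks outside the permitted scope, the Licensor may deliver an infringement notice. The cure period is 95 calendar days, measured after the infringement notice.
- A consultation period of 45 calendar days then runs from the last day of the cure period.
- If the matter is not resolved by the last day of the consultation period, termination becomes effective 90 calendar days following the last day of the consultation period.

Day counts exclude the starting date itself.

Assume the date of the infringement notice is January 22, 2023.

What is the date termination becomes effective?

September 9, 2023

The last day of the cure period: January 22, 2023 + 95 days = April 27, 2023.
The last day of the consultation period: 45 calendar days after April 27, 2023 is June 11, 2023.
Adding 90 calendar days to June 11, 2023 gives September 9, 2023, which is the date termination becomes effective.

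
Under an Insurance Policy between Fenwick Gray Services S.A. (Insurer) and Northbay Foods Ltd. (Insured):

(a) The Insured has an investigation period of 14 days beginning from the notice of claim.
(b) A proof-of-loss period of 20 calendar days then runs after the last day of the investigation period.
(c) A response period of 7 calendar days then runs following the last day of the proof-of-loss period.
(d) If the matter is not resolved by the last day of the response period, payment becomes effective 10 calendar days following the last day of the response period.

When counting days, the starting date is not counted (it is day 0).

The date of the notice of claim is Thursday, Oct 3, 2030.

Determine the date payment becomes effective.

Adding 14 calendar days to Oct 3, 2030 gives Oct 17, 2030, which is the last day of the investigation period.
Adding 20 calendar days to Oct 17, 2030 gives Nov 6, 2030, which is the last day of the proof-of-loss period.
The last day of the response period: 7 calendar days after Nov 6, 2030 is Nov 13, 2030.
The date payment becomes effective: 10 calendar days after Nov 13, 2030 is Nov 23, 2030.

Nov 23, 2030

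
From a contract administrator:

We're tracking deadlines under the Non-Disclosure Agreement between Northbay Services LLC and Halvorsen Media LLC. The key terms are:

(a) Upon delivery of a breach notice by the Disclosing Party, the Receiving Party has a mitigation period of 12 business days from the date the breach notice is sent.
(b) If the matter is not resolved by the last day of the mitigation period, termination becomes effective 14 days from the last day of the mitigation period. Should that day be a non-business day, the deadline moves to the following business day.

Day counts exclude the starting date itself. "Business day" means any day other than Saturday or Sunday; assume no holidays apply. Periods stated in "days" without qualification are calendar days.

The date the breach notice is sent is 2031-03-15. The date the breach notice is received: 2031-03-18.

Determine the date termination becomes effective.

The last day of the mitigation period: 12 business days after Saturday, 2031-03-15, skipping weekends — Mar 17, Mar 18, Mar 19, Mar 20, …, Mar 28, Mar 31, Apr 1 — lands on Tuesday, 2031-04-01.
Adding 14 calendar days to 2031-04-01 gives 2031-04-15, which is the date termination becomes effective. 2031-04-15 is a Tuesday, so no roll-forward applies.

2031-04-15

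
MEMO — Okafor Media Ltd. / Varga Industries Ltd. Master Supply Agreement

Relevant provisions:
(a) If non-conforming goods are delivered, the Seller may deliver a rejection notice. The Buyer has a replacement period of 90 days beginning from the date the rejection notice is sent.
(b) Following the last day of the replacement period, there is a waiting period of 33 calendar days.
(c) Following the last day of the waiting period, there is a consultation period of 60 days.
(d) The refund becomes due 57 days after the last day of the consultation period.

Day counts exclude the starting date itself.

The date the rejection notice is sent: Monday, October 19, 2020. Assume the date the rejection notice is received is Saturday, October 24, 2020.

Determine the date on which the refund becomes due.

June 16, 2021

Adding 90 calendar days to October 19, 2020 gives January 17, 2021, which is the last day of the replacement period.
Adding 33 calendar days to January 17, 2021 gives February 19, 2021, which is the last day of the waiting period.
The last day of the consultation period: 60 calendar days after February 19, 2021 is April 20, 2021.
The date on which the refund becomes due: 57 calendar days after April 20, 2021 is June 16, 2021.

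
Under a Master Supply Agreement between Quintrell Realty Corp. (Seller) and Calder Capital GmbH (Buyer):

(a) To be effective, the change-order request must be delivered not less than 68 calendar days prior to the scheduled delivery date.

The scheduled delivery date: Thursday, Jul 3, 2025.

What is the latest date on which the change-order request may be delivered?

Jul 3, 2025 minus 68 days is Apr 26, 2025.

Apr 26, 2025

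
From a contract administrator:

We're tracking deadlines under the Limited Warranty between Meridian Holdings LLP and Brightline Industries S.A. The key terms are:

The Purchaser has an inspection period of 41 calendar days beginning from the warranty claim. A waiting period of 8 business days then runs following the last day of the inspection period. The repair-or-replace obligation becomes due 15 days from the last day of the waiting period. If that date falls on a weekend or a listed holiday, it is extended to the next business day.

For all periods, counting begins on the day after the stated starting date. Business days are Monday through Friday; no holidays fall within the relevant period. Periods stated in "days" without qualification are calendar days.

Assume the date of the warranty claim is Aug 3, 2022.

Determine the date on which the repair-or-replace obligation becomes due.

Oct 10, 2022

The last day of the inspection period: 41 calendar days after Aug 3, 2022 is Sep 13, 2022.
The last day of the waiting period: 8 business days after Tuesday, Sep 13, 2022, skipping weekends — Sep 14, Sep 15, Sep 16, Sep 19, Sep 20, Sep 21, Sep 22, Sep 23 — lands on Friday, Sep 23, 2022.
The date on which the repair-or-replace obligation becomes due: Sep 23, 2022 + 15 days = Oct 8, 2022. That falls on a Saturday, so it rolls to the next business day, Monday, Oct 10, 2022.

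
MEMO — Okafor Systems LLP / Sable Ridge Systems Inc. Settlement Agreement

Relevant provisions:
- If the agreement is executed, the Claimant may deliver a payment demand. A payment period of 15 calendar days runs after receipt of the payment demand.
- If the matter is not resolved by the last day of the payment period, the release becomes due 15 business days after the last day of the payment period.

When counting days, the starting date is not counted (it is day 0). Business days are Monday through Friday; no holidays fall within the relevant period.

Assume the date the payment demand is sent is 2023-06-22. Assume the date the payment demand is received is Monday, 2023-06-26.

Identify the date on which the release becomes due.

2023-08-01

The last day of the payment period: 15 calendar days after 2023-06-26 is 2023-07-11.
From Tuesday, 2023-07-11, 15 business days (Jul 12, Jul 13, Jul 14, Jul 17, …, Jul 28, Jul 31, Aug 1, skipping weekends) brings us to Tuesday, 2023-08-01, which is the date on which the release becomes due.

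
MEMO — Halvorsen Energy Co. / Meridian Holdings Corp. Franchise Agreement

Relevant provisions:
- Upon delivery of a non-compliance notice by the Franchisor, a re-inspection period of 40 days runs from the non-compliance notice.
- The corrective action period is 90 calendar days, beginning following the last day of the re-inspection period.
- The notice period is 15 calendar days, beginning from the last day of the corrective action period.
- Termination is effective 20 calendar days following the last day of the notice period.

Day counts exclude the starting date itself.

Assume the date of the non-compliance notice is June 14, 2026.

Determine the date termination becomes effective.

The last day of the re-inspection period: June 14, 2026 + 40 days = July 24, 2026.
Adding 90 calendar days to July 24, 2026 gives October 22, 2026, which is the last day of the corrective action period.
The last day of the notice period: October 22, 2026 + 15 days = November 6, 2026.
The date termination becomes effective: 20 calendar days after November 6, 2026 is November 26, 2026.

November 26, 2026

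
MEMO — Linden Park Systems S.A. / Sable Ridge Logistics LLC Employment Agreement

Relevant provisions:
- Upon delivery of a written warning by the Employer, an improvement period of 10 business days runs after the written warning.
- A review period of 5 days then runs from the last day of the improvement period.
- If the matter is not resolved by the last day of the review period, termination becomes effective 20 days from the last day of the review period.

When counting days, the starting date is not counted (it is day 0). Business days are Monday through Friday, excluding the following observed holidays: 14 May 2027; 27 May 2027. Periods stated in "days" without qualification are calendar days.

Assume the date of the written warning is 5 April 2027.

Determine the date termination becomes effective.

14 May 2027

The last day of the improvement period: counting 10 business days from Monday, 5 April 2027 (Apr 6, Apr 7, Apr 8, Apr 9, Apr 12, Apr 13, Apr 14, Apr 15, Apr 16, Apr 19, skipping weekends) reaches Monday, 19 April 2027.
The last day of the review period: 5 calendar days after 19 April 2027 is 24 April 2027.
The date termination becomes effective: 20 calendar days after 24 April 2027 is 14 May 2027.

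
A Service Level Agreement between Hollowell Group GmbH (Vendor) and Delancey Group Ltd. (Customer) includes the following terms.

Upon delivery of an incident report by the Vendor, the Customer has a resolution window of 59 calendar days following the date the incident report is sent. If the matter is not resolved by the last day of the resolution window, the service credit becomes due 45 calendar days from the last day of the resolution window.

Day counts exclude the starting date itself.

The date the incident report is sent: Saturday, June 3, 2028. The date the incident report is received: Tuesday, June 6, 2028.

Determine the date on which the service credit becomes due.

September 15, 2028

Adding 59 calendar days to June 3, 2028 gives August 1, 2028, which is the last day of the resolution window.
Adding 45 calendar days to August 1, 2028 gives September 15, 2028, which is the date on which the service credit becomes due.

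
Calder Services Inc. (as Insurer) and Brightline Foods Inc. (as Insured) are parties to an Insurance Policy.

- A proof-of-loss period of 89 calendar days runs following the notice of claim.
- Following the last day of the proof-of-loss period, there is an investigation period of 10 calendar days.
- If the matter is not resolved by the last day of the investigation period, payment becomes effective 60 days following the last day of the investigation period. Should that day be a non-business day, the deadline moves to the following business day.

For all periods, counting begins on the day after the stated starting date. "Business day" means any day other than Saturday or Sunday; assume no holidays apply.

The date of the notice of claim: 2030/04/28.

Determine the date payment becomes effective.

Adding 89 calendar days to 2030/04/28 gives 2030/07/26, which is the last day of the proof-of-loss period.
Adding 10 calendar days to 2030/07/26 gives 2030/08/05, which is the last day of the investigation period.
The date payment becomes effective: 60 calendar days after 2030/08/05 is 2030/10/04. 2030/10/04 is a Friday, so no roll-forward applies.

2030/10/04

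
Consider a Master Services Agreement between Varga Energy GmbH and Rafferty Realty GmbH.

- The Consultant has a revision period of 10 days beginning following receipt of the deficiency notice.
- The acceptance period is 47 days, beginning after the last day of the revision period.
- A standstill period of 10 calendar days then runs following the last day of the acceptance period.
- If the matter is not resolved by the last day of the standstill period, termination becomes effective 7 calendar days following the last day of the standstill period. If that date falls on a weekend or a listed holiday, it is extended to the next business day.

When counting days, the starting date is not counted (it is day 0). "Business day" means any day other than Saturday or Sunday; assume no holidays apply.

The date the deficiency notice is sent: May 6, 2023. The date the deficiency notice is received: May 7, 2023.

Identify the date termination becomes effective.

Jul 20, 2023

The last day of the revision period: May 7, 2023 + 10 days = May 17, 2023.
The last day of the acceptance period: 47 calendar days after May 17, 2023 is Jul 3, 2023.
The last day of the standstill period: 10 calendar days after Jul 3, 2023 is Jul 13, 2023.
The date termination becomes effective: Jul 13, 2023 + 7 days = Jul 20, 2023. Jul 20, 2023 is a Thursday, so no roll-forward applies.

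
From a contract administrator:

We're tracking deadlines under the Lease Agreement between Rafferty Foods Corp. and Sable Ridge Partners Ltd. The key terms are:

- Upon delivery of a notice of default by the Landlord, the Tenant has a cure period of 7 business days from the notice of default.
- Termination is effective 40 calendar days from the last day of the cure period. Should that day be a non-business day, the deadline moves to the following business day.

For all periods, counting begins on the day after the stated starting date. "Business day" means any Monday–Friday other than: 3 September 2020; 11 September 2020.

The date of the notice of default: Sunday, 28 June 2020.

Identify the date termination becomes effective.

17 August 2020

The last day of the cure period: counting 7 business days from Sunday, 28 June 2020 (Jun 29, Jun 30, Jul 1, Jul 2, Jul 3, Jul 6, Jul 7, skipping weekends) reaches Tuesday, 7 July 2020.
The date termination becomes effective: 40 calendar days after 7 July 2020 is 16 August 2020. That falls on a Sunday, so it rolls to the next business day, Monday, 17 August 2020.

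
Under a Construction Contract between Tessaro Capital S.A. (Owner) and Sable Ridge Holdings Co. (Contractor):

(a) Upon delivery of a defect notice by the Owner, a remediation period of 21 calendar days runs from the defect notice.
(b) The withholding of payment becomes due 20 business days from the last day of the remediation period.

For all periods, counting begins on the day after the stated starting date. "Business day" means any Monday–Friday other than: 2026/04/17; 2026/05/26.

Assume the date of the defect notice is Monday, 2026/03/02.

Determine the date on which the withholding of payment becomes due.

2026/04/21

Adding 21 calendar days to 2026/03/02 gives 2026/03/23, which is the last day of the remediation period.
The date on which the withholding of payment becomes due: 20 business days after Monday, 2026/03/23, skipping weekends and the listed holiday on Apr 17 — Mar 24, Mar 25, Mar 26, Mar 27, …, Apr 16, Apr 20, Apr 21 — lands on Tuesday, 2026/04/21.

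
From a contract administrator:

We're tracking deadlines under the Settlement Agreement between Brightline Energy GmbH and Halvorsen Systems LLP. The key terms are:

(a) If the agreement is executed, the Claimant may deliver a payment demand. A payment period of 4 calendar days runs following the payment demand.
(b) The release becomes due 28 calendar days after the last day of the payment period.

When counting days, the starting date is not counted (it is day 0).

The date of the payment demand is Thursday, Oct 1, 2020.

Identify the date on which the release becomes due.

Nov 2, 2020

The last day of the payment period: Oct 1, 2020 + 4 days = Oct 5, 2020.
The date on which the release becomes due: Oct 5, 2020 + 28 days = Nov 2, 2020.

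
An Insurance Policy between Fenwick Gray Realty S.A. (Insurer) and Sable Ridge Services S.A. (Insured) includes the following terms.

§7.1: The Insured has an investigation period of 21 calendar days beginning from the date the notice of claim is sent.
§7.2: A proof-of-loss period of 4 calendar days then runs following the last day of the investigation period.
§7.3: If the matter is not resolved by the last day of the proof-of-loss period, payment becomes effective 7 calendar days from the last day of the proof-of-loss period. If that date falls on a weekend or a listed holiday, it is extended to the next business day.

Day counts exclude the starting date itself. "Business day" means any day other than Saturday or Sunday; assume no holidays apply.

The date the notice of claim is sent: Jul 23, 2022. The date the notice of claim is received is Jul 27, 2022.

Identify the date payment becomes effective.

The last day of the investigation period: 21 calendar days after Jul 23, 2022 is Aug 13, 2022.
Adding 4 calendar days to Aug 13, 2022 gives Aug 17, 2022, which is the last day of the proof-of-loss period.
The date payment becomes effective: Aug 17, 2022 + 7 days = Aug 24, 2022. Aug 24, 2022 is a Wednesday, so no roll-forward applies.

Aug 24, 2022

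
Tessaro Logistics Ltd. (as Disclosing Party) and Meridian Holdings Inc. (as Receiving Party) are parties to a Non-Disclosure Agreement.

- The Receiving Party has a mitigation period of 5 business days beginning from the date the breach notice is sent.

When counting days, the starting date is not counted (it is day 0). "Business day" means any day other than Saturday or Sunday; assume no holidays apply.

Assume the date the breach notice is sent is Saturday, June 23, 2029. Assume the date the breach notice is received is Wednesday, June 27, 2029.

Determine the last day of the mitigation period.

June 29, 2029

The last day of the mitigation period: 5 business days after Saturday, June 23, 2029, skipping weekends — Jun 25, Jun 26, Jun 27, Jun 28, Jun 29 — lands on Friday, June 29, 2029.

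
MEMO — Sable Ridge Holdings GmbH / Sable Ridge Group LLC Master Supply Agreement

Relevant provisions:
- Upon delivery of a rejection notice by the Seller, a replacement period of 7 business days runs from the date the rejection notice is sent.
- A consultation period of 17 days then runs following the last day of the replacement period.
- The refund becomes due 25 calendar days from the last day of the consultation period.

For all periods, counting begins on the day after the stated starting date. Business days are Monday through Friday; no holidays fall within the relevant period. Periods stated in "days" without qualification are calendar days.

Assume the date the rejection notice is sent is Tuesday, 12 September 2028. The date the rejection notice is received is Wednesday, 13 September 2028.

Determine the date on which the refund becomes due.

The last day of the replacement period: 7 business days after Tuesday, 12 September 2028, skipping weekends — Sep 13, Sep 14, Sep 15, Sep 18, Sep 19, Sep 20, Sep 21 — lands on Thursday, 21 September 2028.
Adding 17 calendar days to 21 September 2028 gives 8 October 2028, which is the last day of the consultation period.
The date on which the refund becomes due: 25 calendar days after 8 October 2028 is 2 November 2028.

2 November 2028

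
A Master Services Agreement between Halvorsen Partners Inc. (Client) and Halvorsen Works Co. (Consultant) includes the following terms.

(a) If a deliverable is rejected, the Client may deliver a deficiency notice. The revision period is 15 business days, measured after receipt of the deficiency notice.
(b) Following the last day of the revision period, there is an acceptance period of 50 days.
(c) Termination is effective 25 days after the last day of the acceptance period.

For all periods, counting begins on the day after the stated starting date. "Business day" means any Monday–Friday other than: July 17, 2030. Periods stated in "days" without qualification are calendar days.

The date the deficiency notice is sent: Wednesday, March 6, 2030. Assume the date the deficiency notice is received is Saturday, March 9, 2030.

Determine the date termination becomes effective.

June 12, 2030

The last day of the revision period: 15 business days after Saturday, March 9, 2030, skipping weekends — Mar 11, Mar 12, Mar 13, Mar 14, …, Mar 27, Mar 28, Mar 29 — lands on Friday, March 29, 2030.
The last day of the acceptance period: 50 calendar days after March 29, 2030 is May 18, 2030.
The date termination becomes effective: May 18, 2030 + 25 days = June 12, 2030.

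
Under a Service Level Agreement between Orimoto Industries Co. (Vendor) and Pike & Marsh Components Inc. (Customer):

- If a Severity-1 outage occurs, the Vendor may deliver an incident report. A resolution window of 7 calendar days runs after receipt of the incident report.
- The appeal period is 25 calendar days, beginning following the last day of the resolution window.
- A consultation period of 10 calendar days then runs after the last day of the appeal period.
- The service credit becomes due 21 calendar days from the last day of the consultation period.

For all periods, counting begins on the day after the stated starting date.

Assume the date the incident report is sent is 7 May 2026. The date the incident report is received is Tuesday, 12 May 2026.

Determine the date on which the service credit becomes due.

14 July 2026

Adding 7 calendar days to 12 May 2026 gives 19 May 2026, which is the last day of the resolution window.
Adding 25 calendar days to 19 May 2026 gives 13 June 2026, which is the last day of the appeal period.
Adding 10 calendar days to 13 June 2026 gives 23 June 2026, which is the last day of the consultation period.
Adding 21 calendar days to 23 June 2026 gives 14 July 2026, which is the date on which the service credit becomes due.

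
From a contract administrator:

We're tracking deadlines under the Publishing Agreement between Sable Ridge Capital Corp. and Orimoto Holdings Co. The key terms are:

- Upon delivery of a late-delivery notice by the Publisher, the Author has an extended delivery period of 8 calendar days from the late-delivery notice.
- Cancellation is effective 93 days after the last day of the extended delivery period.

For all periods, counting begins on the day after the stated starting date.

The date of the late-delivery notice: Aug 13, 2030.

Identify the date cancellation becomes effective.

Nov 22, 2030

Adding 8 calendar days to Aug 13, 2030 gives Aug 21, 2030, which is the last day of the extended delivery period.
The date cancellation becomes effective: 93 calendar days after Aug 21, 2030 is Nov 22, 2030.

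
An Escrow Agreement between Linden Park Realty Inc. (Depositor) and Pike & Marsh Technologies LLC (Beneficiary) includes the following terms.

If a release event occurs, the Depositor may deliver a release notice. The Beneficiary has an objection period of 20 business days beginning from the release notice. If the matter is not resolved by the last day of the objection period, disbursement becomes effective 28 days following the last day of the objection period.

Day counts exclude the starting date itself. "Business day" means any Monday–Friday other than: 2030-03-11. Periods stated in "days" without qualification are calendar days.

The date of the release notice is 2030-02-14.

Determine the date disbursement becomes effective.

The last day of the objection period: counting 20 business days from Thursday, 2030-02-14 (Feb 15, Feb 18, Feb 19, Feb 20, …, Mar 13, Mar 14, Mar 15, skipping weekends and the listed holiday on Mar 11) reaches Friday, 2030-03-15.
Adding 28 calendar days to 2030-03-15 gives 2030-04-12, which is the date disbursement becomes effective.

2030-04-12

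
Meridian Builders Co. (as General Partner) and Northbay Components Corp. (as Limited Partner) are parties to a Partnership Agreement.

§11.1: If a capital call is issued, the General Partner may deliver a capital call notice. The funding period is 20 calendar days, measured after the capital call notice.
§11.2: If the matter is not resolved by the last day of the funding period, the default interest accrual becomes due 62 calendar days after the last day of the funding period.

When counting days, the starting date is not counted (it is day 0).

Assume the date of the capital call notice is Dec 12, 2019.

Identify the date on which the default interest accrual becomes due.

The last day of the funding period: Dec 12, 2019 + 20 days = Jan 1, 2020.
The date on which the default interest accrual becomes due: Jan 1, 2020 + 62 days = Mar 3, 2020.

Mar 3, 2020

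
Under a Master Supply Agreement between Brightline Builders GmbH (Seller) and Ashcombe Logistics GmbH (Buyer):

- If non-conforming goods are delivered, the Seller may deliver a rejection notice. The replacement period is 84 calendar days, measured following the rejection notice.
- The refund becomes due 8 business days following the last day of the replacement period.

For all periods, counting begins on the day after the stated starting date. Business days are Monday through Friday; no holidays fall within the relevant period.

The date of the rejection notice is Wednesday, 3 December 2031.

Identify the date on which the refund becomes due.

The last day of the replacement period: 84 calendar days after 3 December 2031 is 25 February 2032.
The date on which the refund becomes due: 8 business days after Wednesday, 25 February 2032, skipping weekends — Feb 26, Feb 27, Mar 1, Mar 2, Mar 3, Mar 4, Mar 5, Mar 8 — lands on Monday, 8 March 2032.

8 March 2032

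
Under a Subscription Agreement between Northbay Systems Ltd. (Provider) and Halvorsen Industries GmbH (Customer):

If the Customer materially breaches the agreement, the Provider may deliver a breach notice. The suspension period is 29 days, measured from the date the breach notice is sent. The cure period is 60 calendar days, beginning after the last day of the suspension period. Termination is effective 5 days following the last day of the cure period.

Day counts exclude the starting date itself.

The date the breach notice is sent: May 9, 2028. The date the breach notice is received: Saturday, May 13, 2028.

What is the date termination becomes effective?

Aug 11, 2028

The last day of the suspension period: May 9, 2028 + 29 days = Jun 7, 2028.
Adding 60 calendar days to Jun 7, 2028 gives Aug 6, 2028, which is the last day of the cure period.
The date termination becomes effective: 5 calendar days after Aug 6, 2028 is Aug 11, 2028.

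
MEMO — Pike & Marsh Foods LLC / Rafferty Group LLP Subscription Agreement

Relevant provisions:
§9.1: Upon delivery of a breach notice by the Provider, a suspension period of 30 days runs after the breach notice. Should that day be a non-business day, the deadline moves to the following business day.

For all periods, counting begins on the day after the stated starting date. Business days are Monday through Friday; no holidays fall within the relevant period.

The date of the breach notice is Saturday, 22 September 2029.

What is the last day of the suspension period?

The last day of the suspension period: 22 September 2029 + 30 days = 22 October 2029. 22 October 2029 is a Monday, so no roll-forward applies.

22 October 2029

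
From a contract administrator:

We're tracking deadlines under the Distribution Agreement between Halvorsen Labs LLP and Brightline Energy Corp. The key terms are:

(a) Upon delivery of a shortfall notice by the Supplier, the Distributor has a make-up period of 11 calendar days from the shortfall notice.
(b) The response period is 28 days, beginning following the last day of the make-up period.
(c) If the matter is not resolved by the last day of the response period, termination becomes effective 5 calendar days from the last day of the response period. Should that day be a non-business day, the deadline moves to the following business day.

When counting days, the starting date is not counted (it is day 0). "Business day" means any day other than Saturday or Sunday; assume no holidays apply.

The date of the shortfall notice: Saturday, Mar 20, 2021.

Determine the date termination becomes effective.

May 3, 2021

Adding 11 calendar days to Mar 20, 2021 gives Mar 31, 2021, which is the last day of the make-up period.
Adding 28 calendar days to Mar 31, 2021 gives Apr 28, 2021, which is the last day of the response period.
The date termination becomes effective: 5 calendar days after Apr 28, 2021 is May 3, 2021. May 3, 2021 is a Monday, so no roll-forward applies.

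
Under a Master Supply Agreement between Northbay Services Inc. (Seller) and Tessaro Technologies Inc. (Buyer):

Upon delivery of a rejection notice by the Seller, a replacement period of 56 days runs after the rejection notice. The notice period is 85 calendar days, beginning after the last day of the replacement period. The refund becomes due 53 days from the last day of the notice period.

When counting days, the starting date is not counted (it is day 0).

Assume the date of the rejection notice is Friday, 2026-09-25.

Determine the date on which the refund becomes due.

2027-04-07

Adding 56 calendar days to 2026-09-25 gives 2026-11-20, which is the last day of the replacement period.
The last day of the notice period: 85 calendar days after 2026-11-20 is 2027-02-13.
Adding 53 calendar days to 2027-02-13 gives 2027-04-07, which is the date on which the refund becomes due.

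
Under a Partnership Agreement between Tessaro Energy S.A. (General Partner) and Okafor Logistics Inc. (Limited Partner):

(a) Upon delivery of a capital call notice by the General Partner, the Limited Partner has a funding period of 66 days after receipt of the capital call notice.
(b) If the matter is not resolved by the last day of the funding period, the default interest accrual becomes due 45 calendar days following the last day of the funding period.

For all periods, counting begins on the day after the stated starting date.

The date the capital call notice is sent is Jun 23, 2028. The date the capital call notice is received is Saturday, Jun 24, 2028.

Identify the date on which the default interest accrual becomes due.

Adding 66 calendar days to Jun 24, 2028 gives Aug 29, 2028, which is the last day of the funding period.
The date on which the default interest accrual becomes due: Aug 29, 2028 + 45 days = Oct 13, 2028.

Oct 13, 2028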